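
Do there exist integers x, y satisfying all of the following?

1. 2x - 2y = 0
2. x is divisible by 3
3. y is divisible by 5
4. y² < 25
Yes

Take x = 0, y = 0. Substituting into each constraint:
  (1) 2(0) - 2(0) = 0 ✓
  (2) 0 = 3 × 0, remainder 0 ✓
  (3) 0 = 5 × 0, remainder 0 ✓
  (4) y² = (0)² = 0, and 0 < 25 ✓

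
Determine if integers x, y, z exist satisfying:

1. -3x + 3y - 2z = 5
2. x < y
Yes

Take x = 0, y = 1, z = -1. Substituting into each constraint:
  (1) -3(0) + 3(1) - 2(-1) = 5 ✓
  (2) 0 < 1 ✓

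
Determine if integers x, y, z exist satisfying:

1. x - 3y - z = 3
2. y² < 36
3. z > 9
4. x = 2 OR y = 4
Yes

Take x = 25, y = 4, z = 10. Substituting into each constraint:
  (1) 25 - 3(4) + (-10) = 3 ✓
  (2) y² = (4)² = 16, and 16 < 36 ✓
  (3) 10 > 9 ✓
  (4) y = 4, target 4 ✓ (second branch holds)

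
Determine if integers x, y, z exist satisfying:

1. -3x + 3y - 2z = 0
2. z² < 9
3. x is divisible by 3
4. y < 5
Yes

Take x = 0, y = 0, z = 0. Substituting into each constraint:
  (1) -3(0) + 3(0) - 2(0) = 0 ✓
  (2) z² = (0)² = 0, and 0 < 9 ✓
  (3) 0 = 3 × 0, remainder 0 ✓
  (4) 0 < 5 ✓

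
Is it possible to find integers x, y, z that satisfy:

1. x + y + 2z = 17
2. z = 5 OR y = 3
Yes

Take x = 0, y = 3, z = 7. Substituting into each constraint:
  (1) 0 + 3 + 2(7) = 17 ✓
  (2) y = 3, target 3 ✓ (second branch holds)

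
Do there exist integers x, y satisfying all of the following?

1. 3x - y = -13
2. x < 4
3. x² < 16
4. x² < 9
Yes

Take x = 0, y = 13. Substituting into each constraint:
  (1) 3(0) + (-13) = -13 ✓
  (2) 0 < 4 ✓
  (3) x² = (0)² = 0, and 0 < 16 ✓
  (4) x² = (0)² = 0, and 0 < 9 ✓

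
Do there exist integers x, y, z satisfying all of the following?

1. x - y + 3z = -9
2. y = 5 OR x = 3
Yes

Take x = 2, y = 5, z = -2. Substituting into each constraint:
  (1) 2 + (-5) + 3(-2) = -9 ✓
  (2) y = 5, target 5 ✓ (first branch holds)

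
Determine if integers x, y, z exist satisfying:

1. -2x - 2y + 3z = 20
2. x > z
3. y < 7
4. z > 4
Yes

Take x = 7, y = -8, z = 6. Substituting into each constraint:
  (1) -2(7) - 2(-8) + 3(6) = 20 ✓
  (2) 7 > 6 ✓
  (3) -8 < 7 ✓
  (4) 6 > 4 ✓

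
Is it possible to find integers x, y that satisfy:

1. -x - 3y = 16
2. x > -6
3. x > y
Yes

Take x = 2, y = -6. Substituting into each constraint:
  (1) (-2) - 3(-6) = 16 ✓
  (2) 2 > -6 ✓
  (3) 2 > -6 ✓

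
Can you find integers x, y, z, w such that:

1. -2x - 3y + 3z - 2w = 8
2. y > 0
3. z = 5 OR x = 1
Yes

Take x = 1, y = 2, z = 0, w = -8. Substituting into each constraint:
  (1) -2(1) - 3(2) + 3(0) - 2(-8) = 8 ✓
  (2) 2 > 0 ✓
  (3) x = 1, target 1 ✓ (second branch holds)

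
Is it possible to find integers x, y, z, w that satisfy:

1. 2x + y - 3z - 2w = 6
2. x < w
Yes

Take x = 0, y = 0, z = -4, w = 3. Substituting into each constraint:
  (1) 2(0) + 0 - 3(-4) - 2(3) = 6 ✓
  (2) 0 < 3 ✓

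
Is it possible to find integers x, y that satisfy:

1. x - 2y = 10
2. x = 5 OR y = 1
Yes

Take x = 12, y = 1. Substituting into each constraint:
  (1) 12 - 2(1) = 10 ✓
  (2) y = 1, target 1 ✓ (second branch holds)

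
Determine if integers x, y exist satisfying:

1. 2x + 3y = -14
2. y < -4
Yes

Take x = 2, y = -6. Substituting into each constraint:
  (1) 2(2) + 3(-6) = -14 ✓
  (2) -6 < -4 ✓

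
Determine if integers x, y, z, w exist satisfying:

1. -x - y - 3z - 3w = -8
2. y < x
Yes

Take x = 3, y = 2, z = 1, w = 0. Substituting into each constraint:
  (1) (-3) + (-2) - 3(1) - 3(0) = -8 ✓
  (2) 2 < 3 ✓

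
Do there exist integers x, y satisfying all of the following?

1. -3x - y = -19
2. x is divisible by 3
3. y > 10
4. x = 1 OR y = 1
No

A contradictory subset is {x is divisible by 3, y > 10, x = 1 OR y = 1}. No integer assignment can satisfy these jointly:

  - x is divisible by 3: restricts x to multiples of 3
  - y > 10: bounds one variable relative to a constant
  - x = 1 OR y = 1: forces a choice: either x = 1 or y = 1

Split on the disjunction (x = 1 OR y = 1):
  • If x = 1: this contradicts the divisibility constraint — 1 is not a multiple of 3.
  • If y = 1: this contradicts the bound y ≥ 11.
Both branches are infeasible, so the system has no integer solution.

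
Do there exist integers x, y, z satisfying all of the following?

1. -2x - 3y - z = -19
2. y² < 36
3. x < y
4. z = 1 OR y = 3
Yes

Take x = 2, y = 3, z = 6. Substituting into each constraint:
  (1) -2(2) - 3(3) + (-6) = -19 ✓
  (2) y² = (3)² = 9, and 9 < 36 ✓
  (3) 2 < 3 ✓
  (4) y = 3, target 3 ✓ (second branch holds)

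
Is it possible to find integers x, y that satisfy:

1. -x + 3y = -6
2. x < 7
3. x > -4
Yes

Take x = 0, y = -2. Substituting into each constraint:
  (1) 0 + 3(-2) = -6 ✓
  (2) 0 < 7 ✓
  (3) 0 > -4 ✓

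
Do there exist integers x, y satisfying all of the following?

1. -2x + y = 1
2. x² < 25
Yes

Take x = 0, y = 1. Substituting into each constraint:
  (1) -2(0) + 1 = 1 ✓
  (2) x² = (0)² = 0, and 0 < 25 ✓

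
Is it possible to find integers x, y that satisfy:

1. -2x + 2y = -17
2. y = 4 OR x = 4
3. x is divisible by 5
No

Even the single constraint (-2x + 2y = -17) is infeasible over the integers.

  - -2x + 2y = -17: every term on the left is divisible by 2, so the LHS ≡ 0 (mod 2), but the RHS -17 is not — no integer solution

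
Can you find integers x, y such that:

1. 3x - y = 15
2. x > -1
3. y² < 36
Yes

Take x = 5, y = 0. Substituting into each constraint:
  (1) 3(5) + 0 = 15 ✓
  (2) 5 > -1 ✓
  (3) y² = (0)² = 0, and 0 < 36 ✓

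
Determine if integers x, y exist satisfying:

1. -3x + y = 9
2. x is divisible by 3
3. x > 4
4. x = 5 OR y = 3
No

The full constraint system is jointly infeasible over the integers. Each constraint and what it forces:

  - -3x + y = 9: is a linear equation tying the variables together
  - x is divisible by 3: restricts x to multiples of 3
  - x > 4: bounds one variable relative to a constant
  - x = 5 OR y = 3: forces a choice: either x = 5 or y = 3

Split on the disjunction (x = 5 OR y = 3):
  • If x = 5: this contradicts the divisibility constraint — 5 is not a multiple of 3.
  • If y = 3: with y = 3, writing x = 3x', every remaining term of the linear equation is divisible by 9, so the left side is ≡ 0 (mod 9); but the right side 6 ≡ 6 (mod 9). No integers can satisfy it.
Both branches are infeasible, so the system has no integer solution.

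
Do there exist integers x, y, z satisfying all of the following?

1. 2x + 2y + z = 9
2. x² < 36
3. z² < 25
Yes

Take x = 0, y = 4, z = 1. Substituting into each constraint:
  (1) 2(0) + 2(4) + 1 = 9 ✓
  (2) x² = (0)² = 0, and 0 < 36 ✓
  (3) z² = (1)² = 1, and 1 < 25 ✓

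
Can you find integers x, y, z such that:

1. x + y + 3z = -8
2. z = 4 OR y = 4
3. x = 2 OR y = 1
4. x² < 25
Yes

Take x = 2, y = -22, z = 4. Substituting into each constraint:
  (1) 2 + (-22) + 3(4) = -8 ✓
  (2) z = 4, target 4 ✓ (first branch holds)
  (3) x = 2, target 2 ✓ (first branch holds)
  (4) x² = (2)² = 4, and 4 < 25 ✓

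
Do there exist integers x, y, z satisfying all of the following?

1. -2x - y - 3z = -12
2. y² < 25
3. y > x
Yes

Take x = 0, y = 3, z = 3. Substituting into each constraint:
  (1) -2(0) + (-3) - 3(3) = -12 ✓
  (2) y² = (3)² = 9, and 9 < 25 ✓
  (3) 3 > 0 ✓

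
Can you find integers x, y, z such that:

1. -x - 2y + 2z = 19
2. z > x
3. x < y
Yes

Take x = -1, y = 0, z = 9. Substituting into each constraint:
  (1) 1 - 2(0) + 2(9) = 19 ✓
  (2) 9 > -1 ✓
  (3) -1 < 0 ✓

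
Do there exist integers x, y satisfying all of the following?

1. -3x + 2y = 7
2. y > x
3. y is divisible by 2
Yes

Take x = -1, y = 2. Substituting into each constraint:
  (1) -3(-1) + 2(2) = 7 ✓
  (2) 2 > -1 ✓
  (3) 2 = 2 × 1, remainder 0 ✓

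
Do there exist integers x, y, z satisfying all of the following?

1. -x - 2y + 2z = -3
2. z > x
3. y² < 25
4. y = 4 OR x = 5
Yes

Take x = 3, y = 4, z = 4. Substituting into each constraint:
  (1) (-3) - 2(4) + 2(4) = -3 ✓
  (2) 4 > 3 ✓
  (3) y² = (4)² = 16, and 16 < 25 ✓
  (4) y = 4, target 4 ✓ (first branch holds)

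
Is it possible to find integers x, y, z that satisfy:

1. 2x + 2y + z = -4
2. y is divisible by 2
Yes

Take x = -2, y = 0, z = 0. Substituting into each constraint:
  (1) 2(-2) + 2(0) + 0 = -4 ✓
  (2) 0 = 2 × 0, remainder 0 ✓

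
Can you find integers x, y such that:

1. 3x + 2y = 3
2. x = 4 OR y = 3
Yes

Take x = -1, y = 3. Substituting into each constraint:
  (1) 3(-1) + 2(3) = 3 ✓
  (2) y = 3, target 3 ✓ (second branch holds)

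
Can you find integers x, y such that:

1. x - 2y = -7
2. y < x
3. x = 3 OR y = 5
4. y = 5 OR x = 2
No

A contradictory subset is {x - 2y = -7, y < x, y = 5 OR x = 2}. No integer assignment can satisfy these jointly:

  - x - 2y = -7: is a linear equation tying the variables together
  - y < x: bounds one variable relative to another variable
  - y = 5 OR x = 2: forces a choice: either y = 5 or x = 2

Split on the disjunction (y = 5 OR x = 2):
  • If y = 5: the equation forces x = 3, giving (y, x) = (5, 3), which violates x > y.
  • If x = 2: with x = 2, every remaining term of the linear equation is divisible by 2, so the left side is ≡ 0 (mod 2); but the right side -9 ≡ 1 (mod 2). No integers can satisfy it.
Both branches are infeasible, so the system has no integer solution.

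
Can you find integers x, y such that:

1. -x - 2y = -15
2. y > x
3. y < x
No

A contradictory subset is {y > x, y < x}. No integer assignment can satisfy these jointly:

  - y > x: bounds one variable relative to another variable
  - y < x: bounds one variable relative to another variable

Direct contradiction: y > x and x > y cannot both hold.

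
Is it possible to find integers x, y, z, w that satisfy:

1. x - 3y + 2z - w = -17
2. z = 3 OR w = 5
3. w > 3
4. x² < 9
Yes

Take x = -2, y = 0, z = -5, w = 5. Substituting into each constraint:
  (1) (-2) - 3(0) + 2(-5) + (-5) = -17 ✓
  (2) w = 5, target 5 ✓ (second branch holds)
  (3) 5 > 3 ✓
  (4) x² = (-2)² = 4, and 4 < 9 ✓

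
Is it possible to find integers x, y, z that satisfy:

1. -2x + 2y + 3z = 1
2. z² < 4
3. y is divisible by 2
Yes

Take x = 1, y = 0, z = 1. Substituting into each constraint:
  (1) -2(1) + 2(0) + 3(1) = 1 ✓
  (2) z² = (1)² = 1, and 1 < 4 ✓
  (3) 0 = 2 × 0, remainder 0 ✓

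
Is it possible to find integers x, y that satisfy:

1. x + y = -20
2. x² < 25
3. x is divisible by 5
Yes

Take x = 0, y = -20. Substituting into each constraint:
  (1) 0 + (-20) = -20 ✓
  (2) x² = (0)² = 0, and 0 < 25 ✓
  (3) 0 = 5 × 0, remainder 0 ✓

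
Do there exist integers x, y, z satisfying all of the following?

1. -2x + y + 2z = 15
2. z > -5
Yes

Take x = 0, y = 1, z = 7. Substituting into each constraint:
  (1) -2(0) + 1 + 2(7) = 15 ✓
  (2) 7 > -5 ✓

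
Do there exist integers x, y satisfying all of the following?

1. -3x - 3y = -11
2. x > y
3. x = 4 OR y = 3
No

Even the single constraint (-3x - 3y = -11) is infeasible over the integers.

  - -3x - 3y = -11: every term on the left is divisible by 3, so the LHS ≡ 0 (mod 3), but the RHS -11 is not — no integer solution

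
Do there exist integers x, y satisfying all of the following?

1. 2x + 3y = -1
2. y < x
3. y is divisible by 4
No

A contradictory subset is {2x + 3y = -1, y is divisible by 4}. No integer assignment can satisfy these jointly:

  - 2x + 3y = -1: is a linear equation tying the variables together
  - y is divisible by 4: restricts y to multiples of 4

Modular obstruction: writing y = 4y', every remaining term of the linear equation is divisible by 2, so the left side is ≡ 0 (mod 2); but the right side -1 ≡ 1 (mod 2). No integers can satisfy it.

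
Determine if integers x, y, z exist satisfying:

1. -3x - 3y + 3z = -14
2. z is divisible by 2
No

Even the single constraint (-3x - 3y + 3z = -14) is infeasible over the integers.

  - -3x - 3y + 3z = -14: every term on the left is divisible by 3, so the LHS ≡ 0 (mod 3), but the RHS -14 is not — no integer solution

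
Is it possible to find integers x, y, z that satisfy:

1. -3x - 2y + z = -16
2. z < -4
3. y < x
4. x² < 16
Yes

Take x = 1, y = 0, z = -13. Substituting into each constraint:
  (1) -3(1) - 2(0) + (-13) = -16 ✓
  (2) -13 < -4 ✓
  (3) 0 < 1 ✓
  (4) x² = (1)² = 1, and 1 < 16 ✓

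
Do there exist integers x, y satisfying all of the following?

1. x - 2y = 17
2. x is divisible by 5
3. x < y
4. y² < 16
No

A contradictory subset is {x - 2y = 17, x < y, y² < 16}. No integer assignment can satisfy these jointly:

  - x - 2y = 17: is a linear equation tying the variables together
  - x < y: bounds one variable relative to another variable
  - y² < 16: restricts y to |y| ≤ 3

Propagating the comparison: x < y and y ≤ 3 give x ≤ 2. Range argument: with x ∈ [−∞, 2], y ∈ [-3, 3], the left side of the equation is at most 8, but the right side is 17 > 8. No integer solution exists.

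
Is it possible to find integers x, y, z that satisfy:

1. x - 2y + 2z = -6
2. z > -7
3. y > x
Yes

Take x = 0, y = 1, z = -2. Substituting into each constraint:
  (1) 0 - 2(1) + 2(-2) = -6 ✓
  (2) -2 > -7 ✓
  (3) 1 > 0 ✓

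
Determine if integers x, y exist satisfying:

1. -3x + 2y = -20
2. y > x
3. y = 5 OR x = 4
No

The full constraint system is jointly infeasible over the integers. Each constraint and what it forces:

  - -3x + 2y = -20: is a linear equation tying the variables together
  - y > x: bounds one variable relative to another variable
  - y = 5 OR x = 4: forces a choice: either y = 5 or x = 4

Split on the disjunction (y = 5 OR x = 4):
  • If y = 5: the equation forces x = 10, giving (y, x) = (5, 10), which violates y > x.
  • If x = 4: the equation forces y = -4, giving (x, y) = (4, -4), which violates y > x.
Both branches are infeasible, so the system has no integer solution.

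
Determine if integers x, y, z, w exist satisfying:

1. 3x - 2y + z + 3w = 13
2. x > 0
Yes

Take x = 1, y = 0, z = 1, w = 3. Substituting into each constraint:
  (1) 3(1) - 2(0) + 1 + 3(3) = 13 ✓
  (2) 1 > 0 ✓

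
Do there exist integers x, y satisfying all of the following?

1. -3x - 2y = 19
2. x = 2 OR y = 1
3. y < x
No

The full constraint system is jointly infeasible over the integers. Each constraint and what it forces:

  - -3x - 2y = 19: is a linear equation tying the variables together
  - x = 2 OR y = 1: forces a choice: either x = 2 or y = 1
  - y < x: bounds one variable relative to another variable

Split on the disjunction (x = 2 OR y = 1):
  • If x = 2: with x = 2, every remaining term of the linear equation is divisible by 2, so the left side is ≡ 0 (mod 2); but the right side 25 ≡ 1 (mod 2). No integers can satisfy it.
  • If y = 1: the equation forces x = -7, giving (y, x) = (1, -7), which violates x > y.
Both branches are infeasible, so the system has no integer solution.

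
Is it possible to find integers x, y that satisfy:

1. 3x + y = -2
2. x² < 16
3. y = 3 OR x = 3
Yes

Take x = 3, y = -11. Substituting into each constraint:
  (1) 3(3) + (-11) = -2 ✓
  (2) x² = (3)² = 9, and 9 < 16 ✓
  (3) x = 3, target 3 ✓ (second branch holds)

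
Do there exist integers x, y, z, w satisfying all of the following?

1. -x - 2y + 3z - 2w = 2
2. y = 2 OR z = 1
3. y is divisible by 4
Yes

Take x = 1, y = 0, z = 1, w = 0. Substituting into each constraint:
  (1) (-1) - 2(0) + 3(1) - 2(0) = 2 ✓
  (2) z = 1, target 1 ✓ (second branch holds)
  (3) 0 = 4 × 0, remainder 0 ✓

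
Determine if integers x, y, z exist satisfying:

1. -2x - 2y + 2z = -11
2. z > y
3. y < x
No

Even the single constraint (-2x - 2y + 2z = -11) is infeasible over the integers.

  - -2x - 2y + 2z = -11: every term on the left is divisible by 2, so the LHS ≡ 0 (mod 2), but the RHS -11 is not — no integer solution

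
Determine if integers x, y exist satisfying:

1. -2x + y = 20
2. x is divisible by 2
Yes

Take x = 0, y = 20. Substituting into each constraint:
  (1) -2(0) + 20 = 20 ✓
  (2) 0 = 2 × 0, remainder 0 ✓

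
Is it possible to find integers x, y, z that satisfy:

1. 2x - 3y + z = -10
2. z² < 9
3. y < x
Yes

Take x = 13, y = 12, z = 0. Substituting into each constraint:
  (1) 2(13) - 3(12) + 0 = -10 ✓
  (2) z² = (0)² = 0, and 0 < 9 ✓
  (3) 12 < 13 ✓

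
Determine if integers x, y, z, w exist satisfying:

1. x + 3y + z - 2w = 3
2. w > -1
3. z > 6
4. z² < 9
No

A contradictory subset is {z > 6, z² < 9}. No integer assignment can satisfy these jointly:

  - z > 6: bounds one variable relative to a constant
  - z² < 9: restricts z to |z| ≤ 2

Direct contradiction: the bounds on z require z ≥ 7 and z ≤ 2 simultaneously, which is empty.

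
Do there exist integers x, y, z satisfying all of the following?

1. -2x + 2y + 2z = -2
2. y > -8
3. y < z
Yes

Take x = 2, y = 0, z = 1. Substituting into each constraint:
  (1) -2(2) + 2(0) + 2(1) = -2 ✓
  (2) 0 > -8 ✓
  (3) 0 < 1 ✓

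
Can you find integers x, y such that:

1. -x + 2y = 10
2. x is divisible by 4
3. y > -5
Yes

Take x = 0, y = 5. Substituting into each constraint:
  (1) 0 + 2(5) = 10 ✓
  (2) 0 = 4 × 0, remainder 0 ✓
  (3) 5 > -5 ✓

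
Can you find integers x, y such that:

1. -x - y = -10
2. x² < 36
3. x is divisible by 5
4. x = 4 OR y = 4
No

A contradictory subset is {-x - y = -10, x is divisible by 5, x = 4 OR y = 4}. No integer assignment can satisfy these jointly:

  - -x - y = -10: is a linear equation tying the variables together
  - x is divisible by 5: restricts x to multiples of 5
  - x = 4 OR y = 4: forces a choice: either x = 4 or y = 4

Split on the disjunction (x = 4 OR y = 4):
  • If x = 4: this contradicts the divisibility constraint — 4 is not a multiple of 5.
  • If y = 4: with y = 4, writing x = 5x', every remaining term of the linear equation is divisible by 5, so the left side is ≡ 0 (mod 5); but the right side -6 ≡ 4 (mod 5). No integers can satisfy it.
Both branches are infeasible, so the system has no integer solution.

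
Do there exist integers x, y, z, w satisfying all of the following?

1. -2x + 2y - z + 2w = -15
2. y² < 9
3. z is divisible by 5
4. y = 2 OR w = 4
Yes

Take x = 9, y = 0, z = 5, w = 4. Substituting into each constraint:
  (1) -2(9) + 2(0) + (-5) + 2(4) = -15 ✓
  (2) y² = (0)² = 0, and 0 < 9 ✓
  (3) 5 = 5 × 1, remainder 0 ✓
  (4) w = 4, target 4 ✓ (second branch holds)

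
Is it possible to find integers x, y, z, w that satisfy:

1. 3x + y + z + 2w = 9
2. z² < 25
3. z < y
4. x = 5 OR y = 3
Yes

Take x = 5, y = 2, z = 0, w = -4. Substituting into each constraint:
  (1) 3(5) + 2 + 0 + 2(-4) = 9 ✓
  (2) z² = (0)² = 0, and 0 < 25 ✓
  (3) 0 < 2 ✓
  (4) x = 5, target 5 ✓ (first branch holds)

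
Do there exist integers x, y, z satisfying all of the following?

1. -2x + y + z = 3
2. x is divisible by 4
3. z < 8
Yes

Take x = 0, y = 3, z = 0. Substituting into each constraint:
  (1) -2(0) + 3 + 0 = 3 ✓
  (2) 0 = 4 × 0, remainder 0 ✓
  (3) 0 < 8 ✓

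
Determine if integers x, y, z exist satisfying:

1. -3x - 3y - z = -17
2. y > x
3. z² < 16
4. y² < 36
Yes

Take x = 1, y = 5, z = -1. Substituting into each constraint:
  (1) -3(1) - 3(5) + 1 = -17 ✓
  (2) 5 > 1 ✓
  (3) z² = (-1)² = 1, and 1 < 16 ✓
  (4) y² = (5)² = 25, and 25 < 36 ✓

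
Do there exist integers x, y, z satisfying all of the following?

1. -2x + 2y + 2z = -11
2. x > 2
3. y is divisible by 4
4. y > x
No

Even the single constraint (-2x + 2y + 2z = -11) is infeasible over the integers.

  - -2x + 2y + 2z = -11: every term on the left is divisible by 2, so the LHS ≡ 0 (mod 2), but the RHS -11 is not — no integer solution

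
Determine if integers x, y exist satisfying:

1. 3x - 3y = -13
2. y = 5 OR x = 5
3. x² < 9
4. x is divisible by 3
No

Even the single constraint (3x - 3y = -13) is infeasible over the integers.

  - 3x - 3y = -13: every term on the left is divisible by 3, so the LHS ≡ 0 (mod 3), but the RHS -13 is not — no integer solution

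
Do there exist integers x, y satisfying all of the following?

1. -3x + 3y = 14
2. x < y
No

Even the single constraint (-3x + 3y = 14) is infeasible over the integers.

  - -3x + 3y = 14: every term on the left is divisible by 3, so the LHS ≡ 0 (mod 3), but the RHS 14 is not — no integer solution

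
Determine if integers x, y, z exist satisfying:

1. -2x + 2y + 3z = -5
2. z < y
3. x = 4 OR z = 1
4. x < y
Yes

Take x = 4, y = 6, z = -3. Substituting into each constraint:
  (1) -2(4) + 2(6) + 3(-3) = -5 ✓
  (2) -3 < 6 ✓
  (3) x = 4, target 4 ✓ (first branch holds)
  (4) 4 < 6 ✓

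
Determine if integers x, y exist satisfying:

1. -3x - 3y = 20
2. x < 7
No

Even the single constraint (-3x - 3y = 20) is infeasible over the integers.

  - -3x - 3y = 20: every term on the left is divisible by 3, so the LHS ≡ 0 (mod 3), but the RHS 20 is not — no integer solution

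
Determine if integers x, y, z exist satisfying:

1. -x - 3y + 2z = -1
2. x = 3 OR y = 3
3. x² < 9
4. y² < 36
Yes

Take x = 0, y = 3, z = 4. Substituting into each constraint:
  (1) 0 - 3(3) + 2(4) = -1 ✓
  (2) y = 3, target 3 ✓ (second branch holds)
  (3) x² = (0)² = 0, and 0 < 9 ✓
  (4) y² = (3)² = 9, and 9 < 36 ✓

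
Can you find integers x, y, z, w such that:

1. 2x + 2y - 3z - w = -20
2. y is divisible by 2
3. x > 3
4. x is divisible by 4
Yes

Take x = 4, y = 0, z = 0, w = 28. Substituting into each constraint:
  (1) 2(4) + 2(0) - 3(0) + (-28) = -20 ✓
  (2) 0 = 2 × 0, remainder 0 ✓
  (3) 4 > 3 ✓
  (4) 4 = 4 × 1, remainder 0 ✓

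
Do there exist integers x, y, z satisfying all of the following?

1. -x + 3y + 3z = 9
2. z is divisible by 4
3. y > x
Yes

Take x = 3, y = 4, z = 0. Substituting into each constraint:
  (1) (-3) + 3(4) + 3(0) = 9 ✓
  (2) 0 = 4 × 0, remainder 0 ✓
  (3) 4 > 3 ✓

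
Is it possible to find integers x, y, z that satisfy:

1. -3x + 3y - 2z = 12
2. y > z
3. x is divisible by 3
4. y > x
Yes

Take x = 0, y = 2, z = -3. Substituting into each constraint:
  (1) -3(0) + 3(2) - 2(-3) = 12 ✓
  (2) 2 > -3 ✓
  (3) 0 = 3 × 0, remainder 0 ✓
  (4) 2 > 0 ✓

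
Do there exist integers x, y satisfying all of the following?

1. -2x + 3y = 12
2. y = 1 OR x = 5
No

The full constraint system is jointly infeasible over the integers. Each constraint and what it forces:

  - -2x + 3y = 12: is a linear equation tying the variables together
  - y = 1 OR x = 5: forces a choice: either y = 1 or x = 5

Split on the disjunction (y = 1 OR x = 5):
  • If y = 1: with y = 1, every remaining term of the linear equation is divisible by 2, so the left side is ≡ 0 (mod 2); but the right side 9 ≡ 1 (mod 2). No integers can satisfy it.
  • If x = 5: with x = 5, every remaining term of the linear equation is divisible by 3, so the left side is ≡ 0 (mod 3); but the right side 22 ≡ 1 (mod 3). No integers can satisfy it.
Both branches are infeasible, so the system has no integer solution.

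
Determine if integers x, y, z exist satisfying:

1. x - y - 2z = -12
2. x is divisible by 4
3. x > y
Yes

Take x = 0, y = -2, z = 7. Substituting into each constraint:
  (1) 0 + 2 - 2(7) = -12 ✓
  (2) 0 = 4 × 0, remainder 0 ✓
  (3) 0 > -2 ✓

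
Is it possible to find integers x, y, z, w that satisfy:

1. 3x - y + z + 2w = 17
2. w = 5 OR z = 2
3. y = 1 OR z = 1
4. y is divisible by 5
Yes

Take x = 7, y = 15, z = 1, w = 5. Substituting into each constraint:
  (1) 3(7) + (-15) + 1 + 2(5) = 17 ✓
  (2) w = 5, target 5 ✓ (first branch holds)
  (3) z = 1, target 1 ✓ (second branch holds)
  (4) 15 = 5 × 3, remainder 0 ✓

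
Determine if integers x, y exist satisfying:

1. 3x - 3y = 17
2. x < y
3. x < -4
No

Even the single constraint (3x - 3y = 17) is infeasible over the integers.

  - 3x - 3y = 17: every term on the left is divisible by 3, so the LHS ≡ 0 (mod 3), but the RHS 17 is not — no integer solution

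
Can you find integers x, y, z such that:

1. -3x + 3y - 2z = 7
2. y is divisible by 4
Yes

Take x = 1, y = 0, z = -5. Substituting into each constraint:
  (1) -3(1) + 3(0) - 2(-5) = 7 ✓
  (2) 0 = 4 × 0, remainder 0 ✓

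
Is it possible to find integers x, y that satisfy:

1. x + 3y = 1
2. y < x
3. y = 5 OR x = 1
Yes

Take x = 1, y = 0. Substituting into each constraint:
  (1) 1 + 3(0) = 1 ✓
  (2) 0 < 1 ✓
  (3) x = 1, target 1 ✓ (second branch holds)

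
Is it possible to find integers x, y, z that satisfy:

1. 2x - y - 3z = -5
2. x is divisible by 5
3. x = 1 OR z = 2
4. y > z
Yes

Take x = 5, y = 9, z = 2. Substituting into each constraint:
  (1) 2(5) + (-9) - 3(2) = -5 ✓
  (2) 5 = 5 × 1, remainder 0 ✓
  (3) z = 2, target 2 ✓ (second branch holds)
  (4) 9 > 2 ✓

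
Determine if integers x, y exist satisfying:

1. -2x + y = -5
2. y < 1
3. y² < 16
Yes

Take x = 2, y = -1. Substituting into each constraint:
  (1) -2(2) + (-1) = -5 ✓
  (2) -1 < 1 ✓
  (3) y² = (-1)² = 1, and 1 < 16 ✓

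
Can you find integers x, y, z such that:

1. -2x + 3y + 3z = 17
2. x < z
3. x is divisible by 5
Yes

Take x = -10, y = 4, z = -5. Substituting into each constraint:
  (1) -2(-10) + 3(4) + 3(-5) = 17 ✓
  (2) -10 < -5 ✓
  (3) -10 = 5 × -2, remainder 0 ✓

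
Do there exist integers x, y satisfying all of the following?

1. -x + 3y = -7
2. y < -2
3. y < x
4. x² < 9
Yes

Take x = -2, y = -3. Substituting into each constraint:
  (1) 2 + 3(-3) = -7 ✓
  (2) -3 < -2 ✓
  (3) -3 < -2 ✓
  (4) x² = (-2)² = 4, and 4 < 9 ✓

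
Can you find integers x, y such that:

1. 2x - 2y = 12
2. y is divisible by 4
Yes

Take x = 6, y = 0. Substituting into each constraint:
  (1) 2(6) - 2(0) = 12 ✓
  (2) 0 = 4 × 0, remainder 0 ✓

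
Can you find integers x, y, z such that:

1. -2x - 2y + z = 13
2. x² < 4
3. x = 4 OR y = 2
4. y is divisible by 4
No

A contradictory subset is {x² < 4, x = 4 OR y = 2, y is divisible by 4}. No integer assignment can satisfy these jointly:

  - x² < 4: restricts x to |x| ≤ 1
  - x = 4 OR y = 2: forces a choice: either x = 4 or y = 2
  - y is divisible by 4: restricts y to multiples of 4

Split on the disjunction (x = 4 OR y = 2):
  • If x = 4: this contradicts x² < 4, which requires |x| ≤ 1.
  • If y = 2: this contradicts the divisibility constraint — 2 is not a multiple of 4.
Both branches are infeasible, so the system has no integer solution.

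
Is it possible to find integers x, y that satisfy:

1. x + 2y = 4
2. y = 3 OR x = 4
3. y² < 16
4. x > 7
No

A contradictory subset is {x + 2y = 4, y = 3 OR x = 4, x > 7}. No integer assignment can satisfy these jointly:

  - x + 2y = 4: is a linear equation tying the variables together
  - y = 3 OR x = 4: forces a choice: either y = 3 or x = 4
  - x > 7: bounds one variable relative to a constant

Split on the disjunction (y = 3 OR x = 4):
  • If y = 3: the equation forces x = -2, which contradicts the bound x ≥ 8.
  • If x = 4: this contradicts the bound x ≥ 8.
Both branches are infeasible, so the system has no integer solution.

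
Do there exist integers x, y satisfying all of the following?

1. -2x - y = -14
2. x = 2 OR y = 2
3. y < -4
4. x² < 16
No

A contradictory subset is {-2x - y = -14, x = 2 OR y = 2, y < -4}. No integer assignment can satisfy these jointly:

  - -2x - y = -14: is a linear equation tying the variables together
  - x = 2 OR y = 2: forces a choice: either x = 2 or y = 2
  - y < -4: bounds one variable relative to a constant

Split on the disjunction (x = 2 OR y = 2):
  • If x = 2: the equation forces y = 10, which contradicts the bound y ≤ -5.
  • If y = 2: this contradicts the bound y ≤ -5.
Both branches are infeasible, so the system has no integer solution.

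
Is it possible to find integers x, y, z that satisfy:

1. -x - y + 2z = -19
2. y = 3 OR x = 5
Yes

Take x = 5, y = 0, z = -7. Substituting into each constraint:
  (1) (-5) + 0 + 2(-7) = -19 ✓
  (2) x = 5, target 5 ✓ (second branch holds)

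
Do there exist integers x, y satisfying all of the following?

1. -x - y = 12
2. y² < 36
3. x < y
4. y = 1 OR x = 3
Yes

Take x = -13, y = 1. Substituting into each constraint:
  (1) 13 + (-1) = 12 ✓
  (2) y² = (1)² = 1, and 1 < 36 ✓
  (3) -13 < 1 ✓
  (4) y = 1, target 1 ✓ (first branch holds)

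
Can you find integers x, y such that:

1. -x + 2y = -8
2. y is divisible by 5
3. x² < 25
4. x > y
Yes

Take x = -2, y = -5. Substituting into each constraint:
  (1) 2 + 2(-5) = -8 ✓
  (2) -5 = 5 × -1, remainder 0 ✓
  (3) x² = (-2)² = 4, and 4 < 25 ✓
  (4) -2 > -5 ✓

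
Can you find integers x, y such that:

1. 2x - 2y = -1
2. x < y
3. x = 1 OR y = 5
No

Even the single constraint (2x - 2y = -1) is infeasible over the integers.

  - 2x - 2y = -1: every term on the left is divisible by 2, so the LHS ≡ 0 (mod 2), but the RHS -1 is not — no integer solution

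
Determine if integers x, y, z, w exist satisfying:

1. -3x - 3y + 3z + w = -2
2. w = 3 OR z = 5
Yes

Take x = 7, y = 0, z = 5, w = 4. Substituting into each constraint:
  (1) -3(7) - 3(0) + 3(5) + 4 = -2 ✓
  (2) z = 5, target 5 ✓ (second branch holds)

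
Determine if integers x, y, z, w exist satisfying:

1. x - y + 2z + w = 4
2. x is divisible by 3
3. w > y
Yes

Take x = 0, y = 0, z = 1, w = 2. Substituting into each constraint:
  (1) 0 + 0 + 2(1) + 2 = 4 ✓
  (2) 0 = 3 × 0, remainder 0 ✓
  (3) 2 > 0 ✓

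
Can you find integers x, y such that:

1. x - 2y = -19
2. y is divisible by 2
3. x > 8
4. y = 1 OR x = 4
No

A contradictory subset is {x - 2y = -19, x > 8, y = 1 OR x = 4}. No integer assignment can satisfy these jointly:

  - x - 2y = -19: is a linear equation tying the variables together
  - x > 8: bounds one variable relative to a constant
  - y = 1 OR x = 4: forces a choice: either y = 1 or x = 4

Split on the disjunction (y = 1 OR x = 4):
  • If y = 1: the equation forces x = -17, which contradicts the bound x ≥ 9.
  • If x = 4: this contradicts the bound x ≥ 9.
Both branches are infeasible, so the system has no integer solution.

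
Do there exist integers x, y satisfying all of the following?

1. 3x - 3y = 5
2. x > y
No

Even the single constraint (3x - 3y = 5) is infeasible over the integers.

  - 3x - 3y = 5: every term on the left is divisible by 3, so the LHS ≡ 0 (mod 3), but the RHS 5 is not — no integer solution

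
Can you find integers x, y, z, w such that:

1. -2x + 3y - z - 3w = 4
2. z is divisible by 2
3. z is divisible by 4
Yes

Take x = 1, y = 2, z = 0, w = 0. Substituting into each constraint:
  (1) -2(1) + 3(2) + 0 - 3(0) = 4 ✓
  (2) 0 = 2 × 0, remainder 0 ✓
  (3) 0 = 4 × 0, remainder 0 ✓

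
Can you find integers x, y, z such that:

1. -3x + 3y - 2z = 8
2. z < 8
Yes

Take x = 0, y = 4, z = 2. Substituting into each constraint:
  (1) -3(0) + 3(4) - 2(2) = 8 ✓
  (2) 2 < 8 ✓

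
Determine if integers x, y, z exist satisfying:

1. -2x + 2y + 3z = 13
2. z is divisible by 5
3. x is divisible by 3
Yes

Take x = 0, y = -1, z = 5. Substituting into each constraint:
  (1) -2(0) + 2(-1) + 3(5) = 13 ✓
  (2) 5 = 5 × 1, remainder 0 ✓
  (3) 0 = 3 × 0, remainder 0 ✓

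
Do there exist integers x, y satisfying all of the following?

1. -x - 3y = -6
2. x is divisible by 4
Yes

Take x = 0, y = 2. Substituting into each constraint:
  (1) 0 - 3(2) = -6 ✓
  (2) 0 = 4 × 0, remainder 0 ✓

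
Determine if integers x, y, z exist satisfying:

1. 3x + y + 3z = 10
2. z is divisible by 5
Yes

Take x = 0, y = 10, z = 0. Substituting into each constraint:
  (1) 3(0) + 10 + 3(0) = 10 ✓
  (2) 0 = 5 × 0, remainder 0 ✓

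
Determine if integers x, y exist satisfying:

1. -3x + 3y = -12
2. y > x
No

The full constraint system is jointly infeasible over the integers. Each constraint and what it forces:

  - -3x + 3y = -12: is a linear equation tying the variables together
  - y > x: bounds one variable relative to another variable

From the equation, x − y = 4, i.e. y − x = -4; but y > x requires y − x ≥ 1. Contradiction.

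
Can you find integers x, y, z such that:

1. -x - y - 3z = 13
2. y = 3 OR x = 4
Yes

Take x = 2, y = 3, z = -6. Substituting into each constraint:
  (1) (-2) + (-3) - 3(-6) = 13 ✓
  (2) y = 3, target 3 ✓ (first branch holds)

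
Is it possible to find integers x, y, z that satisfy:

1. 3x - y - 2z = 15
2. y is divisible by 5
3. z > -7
Yes

Take x = 5, y = 0, z = 0. Substituting into each constraint:
  (1) 3(5) + 0 - 2(0) = 15 ✓
  (2) 0 = 5 × 0, remainder 0 ✓
  (3) 0 > -7 ✓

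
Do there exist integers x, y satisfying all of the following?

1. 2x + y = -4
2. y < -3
Yes

Take x = 0, y = -4. Substituting into each constraint:
  (1) 2(0) + (-4) = -4 ✓
  (2) -4 < -3 ✓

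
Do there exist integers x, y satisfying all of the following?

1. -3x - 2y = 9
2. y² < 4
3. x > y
No

The full constraint system is jointly infeasible over the integers. Each constraint and what it forces:

  - -3x - 2y = 9: is a linear equation tying the variables together
  - y² < 4: restricts y to |y| ≤ 1
  - x > y: bounds one variable relative to another variable

Propagating the comparison: x > y and y ≥ -1 give x ≥ 0. Range argument: with x ∈ [0, ∞], y ∈ [-1, 1], the left side of the equation is at most 2, but the right side is 9 > 2. No integer solution exists.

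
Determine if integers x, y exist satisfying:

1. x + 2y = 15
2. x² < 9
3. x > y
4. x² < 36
No

A contradictory subset is {x + 2y = 15, x² < 9, x > y}. No integer assignment can satisfy these jointly:

  - x + 2y = 15: is a linear equation tying the variables together
  - x² < 9: restricts x to |x| ≤ 2
  - x > y: bounds one variable relative to another variable

Propagating the comparison: y < x and x ≤ 2 give y ≤ 1. Range argument: with x ∈ [-2, 2], y ∈ [−∞, 1], the left side of the equation is at most 4, but the right side is 15 > 4. No integer solution exists.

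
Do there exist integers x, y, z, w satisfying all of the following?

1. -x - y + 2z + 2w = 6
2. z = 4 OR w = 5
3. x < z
Yes

Take x = 3, y = -1, z = 4, w = 0. Substituting into each constraint:
  (1) (-3) + 1 + 2(4) + 2(0) = 6 ✓
  (2) z = 4, target 4 ✓ (first branch holds)
  (3) 3 < 4 ✓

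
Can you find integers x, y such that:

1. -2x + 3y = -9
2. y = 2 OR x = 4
No

The full constraint system is jointly infeasible over the integers. Each constraint and what it forces:

  - -2x + 3y = -9: is a linear equation tying the variables together
  - y = 2 OR x = 4: forces a choice: either y = 2 or x = 4

Split on the disjunction (y = 2 OR x = 4):
  • If y = 2: with y = 2, every remaining term of the linear equation is divisible by 2, so the left side is ≡ 0 (mod 2); but the right side -15 ≡ 1 (mod 2). No integers can satisfy it.
  • If x = 4: with x = 4, every remaining term of the linear equation is divisible by 3, so the left side is ≡ 0 (mod 3); but the right side -1 ≡ 2 (mod 3). No integers can satisfy it.
Both branches are infeasible, so the system has no integer solution.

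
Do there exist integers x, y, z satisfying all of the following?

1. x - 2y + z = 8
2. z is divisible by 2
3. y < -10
Yes

Take x = -14, y = -11, z = 0. Substituting into each constraint:
  (1) (-14) - 2(-11) + 0 = 8 ✓
  (2) 0 = 2 × 0, remainder 0 ✓
  (3) -11 < -10 ✓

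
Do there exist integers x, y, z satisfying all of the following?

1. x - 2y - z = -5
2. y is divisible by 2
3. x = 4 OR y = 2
Yes

Take x = 4, y = 0, z = 9. Substituting into each constraint:
  (1) 4 - 2(0) + (-9) = -5 ✓
  (2) 0 = 2 × 0, remainder 0 ✓
  (3) x = 4, target 4 ✓ (first branch holds)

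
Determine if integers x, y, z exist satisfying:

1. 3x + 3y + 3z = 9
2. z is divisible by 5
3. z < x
Yes

Take x = 1, y = 2, z = 0. Substituting into each constraint:
  (1) 3(1) + 3(2) + 3(0) = 9 ✓
  (2) 0 = 5 × 0, remainder 0 ✓
  (3) 0 < 1 ✓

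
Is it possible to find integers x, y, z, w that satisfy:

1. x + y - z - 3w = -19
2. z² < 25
Yes

Take x = 2, y = 0, z = 0, w = 7. Substituting into each constraint:
  (1) 2 + 0 + 0 - 3(7) = -19 ✓
  (2) z² = (0)² = 0, and 0 < 25 ✓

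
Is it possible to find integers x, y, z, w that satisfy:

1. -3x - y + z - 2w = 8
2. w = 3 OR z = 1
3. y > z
Yes

Take x = -5, y = 0, z = -1, w = 3. Substituting into each constraint:
  (1) -3(-5) + 0 + (-1) - 2(3) = 8 ✓
  (2) w = 3, target 3 ✓ (first branch holds)
  (3) 0 > -1 ✓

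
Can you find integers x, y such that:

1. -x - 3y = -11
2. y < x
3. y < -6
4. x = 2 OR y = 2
No

A contradictory subset is {-x - 3y = -11, y < -6, x = 2 OR y = 2}. No integer assignment can satisfy these jointly:

  - -x - 3y = -11: is a linear equation tying the variables together
  - y < -6: bounds one variable relative to a constant
  - x = 2 OR y = 2: forces a choice: either x = 2 or y = 2

Split on the disjunction (x = 2 OR y = 2):
  • If x = 2: the equation forces y = 3, which contradicts the bound y ≤ -7.
  • If y = 2: this contradicts the bound y ≤ -7.
Both branches are infeasible, so the system has no integer solution.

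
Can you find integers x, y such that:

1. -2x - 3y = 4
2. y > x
Yes

Take x = -2, y = 0. Substituting into each constraint:
  (1) -2(-2) - 3(0) = 4 ✓
  (2) 0 > -2 ✓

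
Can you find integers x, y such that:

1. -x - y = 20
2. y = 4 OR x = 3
Yes

Take x = -24, y = 4. Substituting into each constraint:
  (1) 24 + (-4) = 20 ✓
  (2) y = 4, target 4 ✓ (first branch holds)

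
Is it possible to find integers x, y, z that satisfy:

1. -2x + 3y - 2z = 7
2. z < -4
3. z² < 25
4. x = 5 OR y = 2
No

A contradictory subset is {z < -4, z² < 25}. No integer assignment can satisfy these jointly:

  - z < -4: bounds one variable relative to a constant
  - z² < 25: restricts z to |z| ≤ 4

Direct contradiction: the bounds on z require z ≥ -4 and z ≤ -5 simultaneously, which is empty.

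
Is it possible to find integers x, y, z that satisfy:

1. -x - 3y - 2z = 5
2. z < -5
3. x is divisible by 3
Yes

Take x = 0, y = 3, z = -7. Substituting into each constraint:
  (1) 0 - 3(3) - 2(-7) = 5 ✓
  (2) -7 < -5 ✓
  (3) 0 = 3 × 0, remainder 0 ✓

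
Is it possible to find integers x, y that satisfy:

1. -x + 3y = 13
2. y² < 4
Yes

Take x = -13, y = 0. Substituting into each constraint:
  (1) 13 + 3(0) = 13 ✓
  (2) y² = (0)² = 0, and 0 < 4 ✓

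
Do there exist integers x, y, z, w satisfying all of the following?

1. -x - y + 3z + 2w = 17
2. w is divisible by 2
Yes

Take x = -17, y = 0, z = 0, w = 0. Substituting into each constraint:
  (1) 17 + 0 + 3(0) + 2(0) = 17 ✓
  (2) 0 = 2 × 0, remainder 0 ✓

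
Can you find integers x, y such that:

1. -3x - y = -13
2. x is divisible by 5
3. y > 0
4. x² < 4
Yes

Take x = 0, y = 13. Substituting into each constraint:
  (1) -3(0) + (-13) = -13 ✓
  (2) 0 = 5 × 0, remainder 0 ✓
  (3) 13 > 0 ✓
  (4) x² = (0)² = 0, and 0 < 4 ✓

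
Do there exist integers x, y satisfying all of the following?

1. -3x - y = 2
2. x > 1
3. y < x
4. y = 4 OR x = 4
Yes

Take x = 4, y = -14. Substituting into each constraint:
  (1) -3(4) + 14 = 2 ✓
  (2) 4 > 1 ✓
  (3) -14 < 4 ✓
  (4) x = 4, target 4 ✓ (second branch holds)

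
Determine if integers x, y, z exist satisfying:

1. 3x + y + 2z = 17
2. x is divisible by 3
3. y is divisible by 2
Yes

Take x = 9, y = -2, z = -4. Substituting into each constraint:
  (1) 3(9) + (-2) + 2(-4) = 17 ✓
  (2) 9 = 3 × 3, remainder 0 ✓
  (3) -2 = 2 × -1, remainder 0 ✓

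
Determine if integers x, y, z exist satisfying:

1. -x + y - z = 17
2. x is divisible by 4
Yes

Take x = 0, y = 17, z = 0. Substituting into each constraint:
  (1) 0 + 17 + 0 = 17 ✓
  (2) 0 = 4 × 0, remainder 0 ✓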